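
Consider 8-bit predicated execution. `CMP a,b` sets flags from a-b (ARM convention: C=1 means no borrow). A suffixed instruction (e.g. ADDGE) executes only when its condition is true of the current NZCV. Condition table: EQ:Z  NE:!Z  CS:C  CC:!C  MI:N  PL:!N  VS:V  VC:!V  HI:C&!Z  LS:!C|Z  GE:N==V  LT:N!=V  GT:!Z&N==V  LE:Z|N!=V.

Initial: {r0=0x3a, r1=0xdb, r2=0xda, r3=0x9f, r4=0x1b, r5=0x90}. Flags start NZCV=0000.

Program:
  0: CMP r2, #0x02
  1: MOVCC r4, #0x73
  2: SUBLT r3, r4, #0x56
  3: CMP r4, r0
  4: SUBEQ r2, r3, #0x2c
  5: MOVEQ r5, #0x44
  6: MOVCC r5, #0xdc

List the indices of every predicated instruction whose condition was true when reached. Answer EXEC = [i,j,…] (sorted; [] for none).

EXEC = [2,6]

0: ✓ CMP  NZCV=1010
1: · MOVCC
2: ✓ SUBLT  r3←0xc5
3: ✓ CMP  NZCV=1000
4: · SUBEQ
5: · MOVEQ
6: ✓ MOVCC  r5←0xdc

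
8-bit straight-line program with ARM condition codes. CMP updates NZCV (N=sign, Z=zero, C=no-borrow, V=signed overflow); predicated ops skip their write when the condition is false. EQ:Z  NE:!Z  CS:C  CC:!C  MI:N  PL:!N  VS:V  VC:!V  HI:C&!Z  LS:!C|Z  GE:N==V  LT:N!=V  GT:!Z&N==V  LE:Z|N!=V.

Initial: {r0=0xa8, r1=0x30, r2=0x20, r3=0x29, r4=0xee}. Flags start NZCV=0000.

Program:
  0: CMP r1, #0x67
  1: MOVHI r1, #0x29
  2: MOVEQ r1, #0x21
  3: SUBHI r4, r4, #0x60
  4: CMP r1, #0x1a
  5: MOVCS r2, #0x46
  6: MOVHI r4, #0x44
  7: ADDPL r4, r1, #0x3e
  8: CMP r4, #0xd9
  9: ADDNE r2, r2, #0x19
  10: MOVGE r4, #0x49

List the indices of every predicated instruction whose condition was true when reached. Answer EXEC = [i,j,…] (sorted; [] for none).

0: ✓ CMP  NZCV=1000
1: · MOVHI
2: · MOVEQ
3: · SUBHI
4: ✓ CMP  NZCV=0010
5: ✓ MOVCS  r2←0x46
6: ✓ MOVHI  r4←0x44
7: ✓ ADDPL  r4←0x6e
8: ✓ CMP  NZCV=1001
9: ✓ ADDNE  r2←0x5f
10: ✓ MOVGE  r4←0x49

EXEC = [5,6,7,9,10]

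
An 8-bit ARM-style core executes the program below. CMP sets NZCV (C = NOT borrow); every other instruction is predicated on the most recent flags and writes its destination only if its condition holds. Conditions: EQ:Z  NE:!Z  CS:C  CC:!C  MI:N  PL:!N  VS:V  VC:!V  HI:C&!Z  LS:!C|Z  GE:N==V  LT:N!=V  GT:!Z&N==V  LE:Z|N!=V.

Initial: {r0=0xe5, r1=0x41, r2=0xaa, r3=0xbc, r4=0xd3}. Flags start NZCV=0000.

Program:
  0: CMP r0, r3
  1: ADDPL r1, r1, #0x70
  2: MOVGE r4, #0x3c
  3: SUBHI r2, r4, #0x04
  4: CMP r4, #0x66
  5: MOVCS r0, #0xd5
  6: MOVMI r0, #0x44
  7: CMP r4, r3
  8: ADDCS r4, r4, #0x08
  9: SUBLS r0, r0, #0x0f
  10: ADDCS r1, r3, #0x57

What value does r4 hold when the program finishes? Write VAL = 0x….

VAL = 0x3c

0: ✓ CMP  NZCV=0010
1: ✓ ADDPL  r1←0xb1
2: ✓ MOVGE  r4←0x3c
3: ✓ SUBHI  r2←0x38
4: ✓ CMP  NZCV=1000
5: · MOVCS
6: ✓ MOVMI  r0←0x44
7: ✓ CMP  NZCV=1001
8: · ADDCS
9: ✓ SUBLS  r0←0x35
10: · ADDCS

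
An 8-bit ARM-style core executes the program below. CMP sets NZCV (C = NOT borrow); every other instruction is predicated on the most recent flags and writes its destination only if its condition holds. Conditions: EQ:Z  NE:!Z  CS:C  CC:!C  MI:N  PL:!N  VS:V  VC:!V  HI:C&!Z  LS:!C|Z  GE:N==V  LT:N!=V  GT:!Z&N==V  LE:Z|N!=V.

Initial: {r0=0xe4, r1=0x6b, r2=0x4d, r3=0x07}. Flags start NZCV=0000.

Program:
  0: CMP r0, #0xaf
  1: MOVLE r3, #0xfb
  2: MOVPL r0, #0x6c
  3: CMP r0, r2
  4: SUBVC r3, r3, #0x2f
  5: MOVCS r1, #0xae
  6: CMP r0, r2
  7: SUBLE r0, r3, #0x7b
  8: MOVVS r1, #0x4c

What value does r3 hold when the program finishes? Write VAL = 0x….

0: ✓ CMP  NZCV=0010
1: · MOVLE
2: ✓ MOVPL  r0←0x6c
3: ✓ CMP  NZCV=0010
4: ✓ SUBVC  r3←0xd8
5: ✓ MOVCS  r1←0xae
6: ✓ CMP  NZCV=0010
7: · SUBLE
8: · MOVVS

VAL = 0xd8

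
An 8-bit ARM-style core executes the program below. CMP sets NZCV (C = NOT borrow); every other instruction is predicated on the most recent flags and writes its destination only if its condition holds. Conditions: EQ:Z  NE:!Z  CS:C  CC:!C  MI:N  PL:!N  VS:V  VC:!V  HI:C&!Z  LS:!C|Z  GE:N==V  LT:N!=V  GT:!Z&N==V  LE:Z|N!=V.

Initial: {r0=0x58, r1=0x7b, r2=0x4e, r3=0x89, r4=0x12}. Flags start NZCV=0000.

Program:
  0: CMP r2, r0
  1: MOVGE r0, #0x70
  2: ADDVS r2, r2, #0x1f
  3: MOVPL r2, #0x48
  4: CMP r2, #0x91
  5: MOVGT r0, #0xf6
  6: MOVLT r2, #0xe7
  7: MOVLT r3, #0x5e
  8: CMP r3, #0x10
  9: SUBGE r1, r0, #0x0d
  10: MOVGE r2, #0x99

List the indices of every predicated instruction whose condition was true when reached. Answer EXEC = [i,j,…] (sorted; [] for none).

EXEC = [5]

0: ✓ CMP  NZCV=1000
1: · MOVGE
2: · ADDVS
3: · MOVPL
4: ✓ CMP  NZCV=1001
5: ✓ MOVGT  r0←0xf6
6: · MOVLT
7: · MOVLT
8: ✓ CMP  NZCV=0011
9: · SUBGE
10: · MOVGE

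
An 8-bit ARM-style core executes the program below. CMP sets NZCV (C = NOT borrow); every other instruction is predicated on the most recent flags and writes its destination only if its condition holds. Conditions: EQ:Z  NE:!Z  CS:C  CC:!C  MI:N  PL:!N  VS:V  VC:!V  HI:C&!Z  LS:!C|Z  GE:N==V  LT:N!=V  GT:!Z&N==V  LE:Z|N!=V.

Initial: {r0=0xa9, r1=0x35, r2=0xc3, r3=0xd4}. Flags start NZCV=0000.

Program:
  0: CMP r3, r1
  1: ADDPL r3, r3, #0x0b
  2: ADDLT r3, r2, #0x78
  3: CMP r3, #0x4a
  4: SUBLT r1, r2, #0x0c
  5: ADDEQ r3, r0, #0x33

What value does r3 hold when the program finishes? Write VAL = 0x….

0: ✓ CMP  NZCV=1010
1: · ADDPL
2: ✓ ADDLT  r3←0x3b
3: ✓ CMP  NZCV=1000
4: ✓ SUBLT  r1←0xb7
5: · ADDEQ

VAL = 0x3b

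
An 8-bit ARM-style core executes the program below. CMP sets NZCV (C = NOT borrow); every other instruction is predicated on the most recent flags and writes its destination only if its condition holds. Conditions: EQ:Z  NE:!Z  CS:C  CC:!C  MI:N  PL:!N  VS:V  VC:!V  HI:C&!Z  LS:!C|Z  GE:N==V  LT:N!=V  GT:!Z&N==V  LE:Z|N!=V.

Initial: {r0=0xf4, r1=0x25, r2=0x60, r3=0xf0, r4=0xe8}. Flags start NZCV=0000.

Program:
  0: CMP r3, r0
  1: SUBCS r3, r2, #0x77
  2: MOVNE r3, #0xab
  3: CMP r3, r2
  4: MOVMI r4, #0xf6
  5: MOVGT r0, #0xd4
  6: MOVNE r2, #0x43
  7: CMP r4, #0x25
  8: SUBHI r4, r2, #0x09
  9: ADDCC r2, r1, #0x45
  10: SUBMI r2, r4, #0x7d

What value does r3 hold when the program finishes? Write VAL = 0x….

VAL = 0xab

0: ✓ CMP  NZCV=1000
1: · SUBCS
2: ✓ MOVNE  r3←0xab
3: ✓ CMP  NZCV=0011
4: · MOVMI
5: · MOVGT
6: ✓ MOVNE  r2←0x43
7: ✓ CMP  NZCV=1010
8: ✓ SUBHI  r4←0x3a
9: · ADDCC
10: ✓ SUBMI  r2←0xbd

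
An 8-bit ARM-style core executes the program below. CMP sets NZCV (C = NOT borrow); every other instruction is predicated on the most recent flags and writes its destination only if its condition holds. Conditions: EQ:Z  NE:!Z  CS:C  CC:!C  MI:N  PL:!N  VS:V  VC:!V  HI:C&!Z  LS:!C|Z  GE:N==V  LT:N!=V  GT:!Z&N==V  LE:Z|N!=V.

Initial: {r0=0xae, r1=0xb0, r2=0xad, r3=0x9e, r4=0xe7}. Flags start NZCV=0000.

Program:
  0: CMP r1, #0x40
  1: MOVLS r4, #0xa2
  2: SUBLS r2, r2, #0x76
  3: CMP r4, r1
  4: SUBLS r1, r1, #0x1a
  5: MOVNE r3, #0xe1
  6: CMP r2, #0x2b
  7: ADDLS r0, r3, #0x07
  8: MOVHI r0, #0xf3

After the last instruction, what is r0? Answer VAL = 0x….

[0] flags=0011 → (cmp)
[1] flags=0011 LS?F → skip
[2] flags=0011 LS?F → skip
[3] flags=0010 → (cmp)
[4] flags=0010 LS?F → skip
[5] flags=0010 NE?T → r3=0xe1
[6] flags=1010 → (cmp)
[7] flags=1010 LS?F → skip
[8] flags=1010 HI?T → r0=0xf3

VAL = 0xf3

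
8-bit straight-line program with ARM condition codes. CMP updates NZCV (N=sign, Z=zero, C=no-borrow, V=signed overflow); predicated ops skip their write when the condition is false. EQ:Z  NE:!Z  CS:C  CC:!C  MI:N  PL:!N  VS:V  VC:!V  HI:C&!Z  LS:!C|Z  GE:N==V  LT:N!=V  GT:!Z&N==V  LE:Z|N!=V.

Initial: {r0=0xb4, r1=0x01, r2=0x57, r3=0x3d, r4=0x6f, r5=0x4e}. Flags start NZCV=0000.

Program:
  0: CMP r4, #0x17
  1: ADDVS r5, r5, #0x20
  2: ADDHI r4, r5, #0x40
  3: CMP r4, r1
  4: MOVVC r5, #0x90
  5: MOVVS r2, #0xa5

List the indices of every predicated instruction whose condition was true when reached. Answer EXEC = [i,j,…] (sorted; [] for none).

0: ✓ CMP  NZCV=0010
1: · ADDVS
2: ✓ ADDHI  r4←0x8e
3: ✓ CMP  NZCV=1010
4: ✓ MOVVC  r5←0x90
5: · MOVVS

EXEC = [2,4]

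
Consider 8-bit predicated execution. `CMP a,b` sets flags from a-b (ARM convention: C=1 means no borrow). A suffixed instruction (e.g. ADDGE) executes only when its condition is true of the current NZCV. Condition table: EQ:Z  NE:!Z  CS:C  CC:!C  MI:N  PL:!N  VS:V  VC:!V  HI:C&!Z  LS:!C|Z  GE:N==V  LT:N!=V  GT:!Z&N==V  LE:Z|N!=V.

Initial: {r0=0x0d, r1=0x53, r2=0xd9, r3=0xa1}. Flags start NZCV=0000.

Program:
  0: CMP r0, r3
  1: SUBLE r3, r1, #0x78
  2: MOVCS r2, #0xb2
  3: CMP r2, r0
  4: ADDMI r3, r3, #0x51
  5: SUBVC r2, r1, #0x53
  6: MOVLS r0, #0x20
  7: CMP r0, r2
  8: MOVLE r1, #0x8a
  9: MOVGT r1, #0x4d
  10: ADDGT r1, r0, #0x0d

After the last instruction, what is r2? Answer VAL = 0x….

VAL = 0x00

0: ✓ CMP  NZCV=0000
1: · SUBLE
2: · MOVCS
3: ✓ CMP  NZCV=1010
4: ✓ ADDMI  r3←0xf2
5: ✓ SUBVC  r2←0x00
6: · MOVLS
7: ✓ CMP  NZCV=0010
8: · MOVLE
9: ✓ MOVGT  r1←0x4d
10: ✓ ADDGT  r1←0x1a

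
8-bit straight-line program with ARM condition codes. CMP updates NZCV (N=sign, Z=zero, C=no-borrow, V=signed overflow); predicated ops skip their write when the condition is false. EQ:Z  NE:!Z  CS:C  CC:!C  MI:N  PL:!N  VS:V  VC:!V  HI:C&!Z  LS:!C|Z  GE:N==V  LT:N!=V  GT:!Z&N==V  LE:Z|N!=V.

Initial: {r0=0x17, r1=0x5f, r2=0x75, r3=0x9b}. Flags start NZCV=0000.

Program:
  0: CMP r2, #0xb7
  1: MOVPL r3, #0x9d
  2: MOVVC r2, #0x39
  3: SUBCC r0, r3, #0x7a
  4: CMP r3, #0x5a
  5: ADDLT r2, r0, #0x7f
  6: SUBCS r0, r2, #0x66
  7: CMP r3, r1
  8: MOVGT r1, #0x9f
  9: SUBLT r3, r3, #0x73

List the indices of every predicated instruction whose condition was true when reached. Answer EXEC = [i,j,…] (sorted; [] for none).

EXEC = [3,5,6,9]

[0] flags=1001 → (cmp)
[1] flags=1001 PL?F → skip
[2] flags=1001 VC?F → skip
[3] flags=1001 CC?T → r0=0x21
[4] flags=0011 → (cmp)
[5] flags=0011 LT?T → r2=0xa0
[6] flags=0011 CS?T → r0=0x3a
[7] flags=0011 → (cmp)
[8] flags=0011 GT?F → skip
[9] flags=0011 LT?T → r3=0x28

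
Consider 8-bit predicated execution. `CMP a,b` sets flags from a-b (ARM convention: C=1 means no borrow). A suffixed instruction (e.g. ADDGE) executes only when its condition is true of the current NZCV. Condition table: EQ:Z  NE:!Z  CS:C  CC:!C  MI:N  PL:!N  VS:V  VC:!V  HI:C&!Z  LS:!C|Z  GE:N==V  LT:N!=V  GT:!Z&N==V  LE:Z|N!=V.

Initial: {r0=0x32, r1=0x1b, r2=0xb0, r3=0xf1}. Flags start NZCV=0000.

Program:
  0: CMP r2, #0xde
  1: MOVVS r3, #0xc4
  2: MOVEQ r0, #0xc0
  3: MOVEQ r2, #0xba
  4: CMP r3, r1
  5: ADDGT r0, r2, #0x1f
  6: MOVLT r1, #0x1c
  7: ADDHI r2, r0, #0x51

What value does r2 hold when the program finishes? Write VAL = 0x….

[0] flags=1000 → (cmp)
[1] flags=1000 VS?F → skip
[2] flags=1000 EQ?F → skip
[3] flags=1000 EQ?F → skip
[4] flags=1010 → (cmp)
[5] flags=1010 GT?F → skip
[6] flags=1010 LT?T → r1=0x1c
[7] flags=1010 HI?T → r2=0x83

VAL = 0x83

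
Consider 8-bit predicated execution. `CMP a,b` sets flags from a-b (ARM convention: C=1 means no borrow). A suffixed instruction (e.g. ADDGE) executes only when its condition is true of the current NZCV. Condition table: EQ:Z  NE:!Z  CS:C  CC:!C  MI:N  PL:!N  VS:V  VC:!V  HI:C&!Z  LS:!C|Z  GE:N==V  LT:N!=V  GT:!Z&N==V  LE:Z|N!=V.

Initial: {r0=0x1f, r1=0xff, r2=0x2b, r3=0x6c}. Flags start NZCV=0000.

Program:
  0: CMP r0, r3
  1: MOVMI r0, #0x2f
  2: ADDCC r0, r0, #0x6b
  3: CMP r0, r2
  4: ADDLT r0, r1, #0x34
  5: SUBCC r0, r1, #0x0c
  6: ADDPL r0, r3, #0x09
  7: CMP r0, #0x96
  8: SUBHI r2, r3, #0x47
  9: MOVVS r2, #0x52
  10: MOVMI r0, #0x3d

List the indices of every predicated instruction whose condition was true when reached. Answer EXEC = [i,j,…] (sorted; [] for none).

EXEC = [1,2,4,6,9,10]

0: ✓ CMP  NZCV=1000
1: ✓ MOVMI  r0←0x2f
2: ✓ ADDCC  r0←0x9a
3: ✓ CMP  NZCV=0011
4: ✓ ADDLT  r0←0x33
5: · SUBCC
6: ✓ ADDPL  r0←0x75
7: ✓ CMP  NZCV=1001
8: · SUBHI
9: ✓ MOVVS  r2←0x52
10: ✓ MOVMI  r0←0x3d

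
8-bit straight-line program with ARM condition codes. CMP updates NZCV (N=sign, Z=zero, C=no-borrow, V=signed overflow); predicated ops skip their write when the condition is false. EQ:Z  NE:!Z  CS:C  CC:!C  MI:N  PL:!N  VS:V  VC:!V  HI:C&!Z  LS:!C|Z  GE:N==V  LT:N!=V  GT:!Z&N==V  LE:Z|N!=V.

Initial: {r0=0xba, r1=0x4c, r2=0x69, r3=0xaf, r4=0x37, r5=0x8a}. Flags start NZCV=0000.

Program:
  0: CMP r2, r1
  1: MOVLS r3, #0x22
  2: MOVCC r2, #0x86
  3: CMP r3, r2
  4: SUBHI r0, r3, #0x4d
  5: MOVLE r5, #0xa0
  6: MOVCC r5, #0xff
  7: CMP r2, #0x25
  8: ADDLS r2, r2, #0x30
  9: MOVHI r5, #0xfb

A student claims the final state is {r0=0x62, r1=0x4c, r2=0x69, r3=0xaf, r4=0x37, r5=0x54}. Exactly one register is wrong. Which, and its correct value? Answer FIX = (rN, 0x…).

[0] flags=0010 → (cmp)
[1] flags=0010 LS?F → skip
[2] flags=0010 CC?F → skip
[3] flags=0011 → (cmp)
[4] flags=0011 HI?T → r0=0x62
[5] flags=0011 LE?T → r5=0xa0
[6] flags=0011 CC?F → skip
[7] flags=0010 → (cmp)
[8] flags=0010 LS?F → skip
[9] flags=0010 HI?T → r5=0xfb

FIX = (r5, 0xfb)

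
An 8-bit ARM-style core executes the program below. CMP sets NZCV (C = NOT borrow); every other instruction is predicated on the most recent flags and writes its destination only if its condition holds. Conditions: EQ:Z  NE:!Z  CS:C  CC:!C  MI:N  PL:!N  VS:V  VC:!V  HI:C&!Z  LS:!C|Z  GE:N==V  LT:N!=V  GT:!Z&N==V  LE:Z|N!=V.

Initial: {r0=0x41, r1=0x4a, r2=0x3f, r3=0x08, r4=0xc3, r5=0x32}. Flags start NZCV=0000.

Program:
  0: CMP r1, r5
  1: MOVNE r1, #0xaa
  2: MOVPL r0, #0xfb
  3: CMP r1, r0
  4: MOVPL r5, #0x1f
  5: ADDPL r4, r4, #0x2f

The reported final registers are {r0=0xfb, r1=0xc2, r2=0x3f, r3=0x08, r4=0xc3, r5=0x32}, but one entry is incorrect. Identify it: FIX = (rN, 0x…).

FIX = (r1, 0xaa)

[0] flags=0010 → (cmp)
[1] flags=0010 NE?T → r1=0xaa
[2] flags=0010 PL?T → r0=0xfb
[3] flags=1000 → (cmp)
[4] flags=1000 PL?F → skip
[5] flags=1000 PL?F → skip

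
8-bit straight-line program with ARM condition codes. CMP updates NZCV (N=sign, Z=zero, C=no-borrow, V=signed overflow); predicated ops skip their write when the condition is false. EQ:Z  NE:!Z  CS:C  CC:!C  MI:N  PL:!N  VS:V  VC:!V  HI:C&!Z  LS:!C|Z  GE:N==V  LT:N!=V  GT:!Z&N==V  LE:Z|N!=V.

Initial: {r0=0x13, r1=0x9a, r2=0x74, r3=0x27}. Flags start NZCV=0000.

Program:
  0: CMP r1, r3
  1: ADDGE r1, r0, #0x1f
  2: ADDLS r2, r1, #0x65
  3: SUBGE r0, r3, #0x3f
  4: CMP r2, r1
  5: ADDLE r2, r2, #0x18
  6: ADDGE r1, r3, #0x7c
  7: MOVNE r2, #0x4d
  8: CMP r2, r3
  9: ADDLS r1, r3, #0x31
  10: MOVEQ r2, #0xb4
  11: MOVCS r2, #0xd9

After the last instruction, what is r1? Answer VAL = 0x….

0: ✓ CMP  NZCV=0011
1: · ADDGE
2: · ADDLS
3: · SUBGE
4: ✓ CMP  NZCV=1001
5: · ADDLE
6: ✓ ADDGE  r1←0xa3
7: ✓ MOVNE  r2←0x4d
8: ✓ CMP  NZCV=0010
9: · ADDLS
10: · MOVEQ
11: ✓ MOVCS  r2←0xd9

VAL = 0xa3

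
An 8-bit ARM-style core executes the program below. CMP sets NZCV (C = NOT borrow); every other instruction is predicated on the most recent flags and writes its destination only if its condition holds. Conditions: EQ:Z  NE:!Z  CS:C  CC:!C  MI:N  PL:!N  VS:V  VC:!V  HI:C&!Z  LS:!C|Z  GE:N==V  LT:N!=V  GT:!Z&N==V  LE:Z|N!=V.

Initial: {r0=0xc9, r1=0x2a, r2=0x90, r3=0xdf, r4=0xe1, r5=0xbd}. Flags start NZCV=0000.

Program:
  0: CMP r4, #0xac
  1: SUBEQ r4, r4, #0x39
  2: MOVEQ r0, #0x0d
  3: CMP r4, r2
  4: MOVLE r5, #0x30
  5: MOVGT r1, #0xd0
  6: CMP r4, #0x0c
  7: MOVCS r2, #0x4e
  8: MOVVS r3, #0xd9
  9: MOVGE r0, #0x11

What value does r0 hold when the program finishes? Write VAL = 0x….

VAL = 0xc9

0: ✓ CMP  NZCV=0010
1: · SUBEQ
2: · MOVEQ
3: ✓ CMP  NZCV=0010
4: · MOVLE
5: ✓ MOVGT  r1←0xd0
6: ✓ CMP  NZCV=1010
7: ✓ MOVCS  r2←0x4e
8: · MOVVS
9: · MOVGE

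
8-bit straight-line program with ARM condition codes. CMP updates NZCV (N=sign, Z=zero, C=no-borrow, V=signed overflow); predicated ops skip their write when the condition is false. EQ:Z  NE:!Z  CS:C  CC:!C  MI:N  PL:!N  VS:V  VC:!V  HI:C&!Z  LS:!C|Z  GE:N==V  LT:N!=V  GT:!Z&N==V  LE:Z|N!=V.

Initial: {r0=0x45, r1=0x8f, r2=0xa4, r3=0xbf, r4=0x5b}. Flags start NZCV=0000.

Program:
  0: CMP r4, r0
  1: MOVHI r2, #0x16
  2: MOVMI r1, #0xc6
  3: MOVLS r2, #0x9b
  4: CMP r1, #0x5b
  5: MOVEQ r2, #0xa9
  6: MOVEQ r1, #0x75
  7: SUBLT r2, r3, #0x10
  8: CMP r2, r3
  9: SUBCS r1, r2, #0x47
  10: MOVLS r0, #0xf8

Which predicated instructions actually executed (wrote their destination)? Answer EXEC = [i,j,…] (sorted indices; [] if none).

0: ✓ CMP  NZCV=0010
1: ✓ MOVHI  r2←0x16
2: · MOVMI
3: · MOVLS
4: ✓ CMP  NZCV=0011
5: · MOVEQ
6: · MOVEQ
7: ✓ SUBLT  r2←0xaf
8: ✓ CMP  NZCV=1000
9: · SUBCS
10: ✓ MOVLS  r0←0xf8

EXEC = [1,7,10]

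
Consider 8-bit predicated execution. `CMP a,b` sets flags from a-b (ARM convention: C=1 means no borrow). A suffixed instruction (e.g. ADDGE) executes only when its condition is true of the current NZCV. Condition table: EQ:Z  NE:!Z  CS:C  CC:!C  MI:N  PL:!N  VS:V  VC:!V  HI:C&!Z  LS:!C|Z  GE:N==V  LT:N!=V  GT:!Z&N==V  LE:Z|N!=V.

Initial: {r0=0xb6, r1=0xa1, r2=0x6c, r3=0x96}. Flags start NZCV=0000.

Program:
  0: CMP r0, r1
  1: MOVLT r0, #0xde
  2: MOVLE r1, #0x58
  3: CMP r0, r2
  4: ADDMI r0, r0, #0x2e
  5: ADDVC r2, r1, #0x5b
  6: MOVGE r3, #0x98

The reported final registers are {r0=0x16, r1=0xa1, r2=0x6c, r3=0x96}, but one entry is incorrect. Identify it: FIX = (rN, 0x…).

[0] flags=0010 → (cmp)
[1] flags=0010 LT?F → skip
[2] flags=0010 LE?F → skip
[3] flags=0011 → (cmp)
[4] flags=0011 MI?F → skip
[5] flags=0011 VC?F → skip
[6] flags=0011 GE?F → skip

FIX = (r0, 0xb6)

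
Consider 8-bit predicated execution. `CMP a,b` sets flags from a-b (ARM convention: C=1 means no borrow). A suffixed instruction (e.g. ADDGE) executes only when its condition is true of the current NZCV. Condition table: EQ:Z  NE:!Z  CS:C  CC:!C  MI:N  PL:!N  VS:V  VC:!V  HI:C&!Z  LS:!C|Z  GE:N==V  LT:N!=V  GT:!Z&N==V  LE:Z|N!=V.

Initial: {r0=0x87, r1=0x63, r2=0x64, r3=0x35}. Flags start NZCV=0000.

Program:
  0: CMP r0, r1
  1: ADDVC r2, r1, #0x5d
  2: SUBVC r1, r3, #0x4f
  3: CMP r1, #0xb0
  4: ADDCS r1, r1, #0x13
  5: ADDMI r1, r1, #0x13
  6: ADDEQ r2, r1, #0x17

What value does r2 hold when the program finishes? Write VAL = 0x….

VAL = 0x64

[0] flags=0011 → (cmp)
[1] flags=0011 VC?F → skip
[2] flags=0011 VC?F → skip
[3] flags=1001 → (cmp)
[4] flags=1001 CS?F → skip
[5] flags=1001 MI?T → r1=0x76
[6] flags=1001 EQ?F → skip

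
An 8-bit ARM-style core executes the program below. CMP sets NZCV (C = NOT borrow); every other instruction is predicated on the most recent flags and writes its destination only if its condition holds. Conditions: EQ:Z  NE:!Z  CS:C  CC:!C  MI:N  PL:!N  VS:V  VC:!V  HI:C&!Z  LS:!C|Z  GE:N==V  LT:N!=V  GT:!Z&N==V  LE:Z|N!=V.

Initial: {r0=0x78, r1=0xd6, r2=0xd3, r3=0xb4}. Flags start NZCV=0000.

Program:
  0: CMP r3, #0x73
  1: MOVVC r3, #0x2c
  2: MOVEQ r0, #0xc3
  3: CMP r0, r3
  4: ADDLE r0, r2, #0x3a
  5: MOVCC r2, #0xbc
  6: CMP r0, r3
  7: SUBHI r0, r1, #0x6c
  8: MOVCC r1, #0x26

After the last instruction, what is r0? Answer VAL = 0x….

[0] flags=0011 → (cmp)
[1] flags=0011 VC?F → skip
[2] flags=0011 EQ?F → skip
[3] flags=1001 → (cmp)
[4] flags=1001 LE?F → skip
[5] flags=1001 CC?T → r2=0xbc
[6] flags=1001 → (cmp)
[7] flags=1001 HI?F → skip
[8] flags=1001 CC?T → r1=0x26

VAL = 0x78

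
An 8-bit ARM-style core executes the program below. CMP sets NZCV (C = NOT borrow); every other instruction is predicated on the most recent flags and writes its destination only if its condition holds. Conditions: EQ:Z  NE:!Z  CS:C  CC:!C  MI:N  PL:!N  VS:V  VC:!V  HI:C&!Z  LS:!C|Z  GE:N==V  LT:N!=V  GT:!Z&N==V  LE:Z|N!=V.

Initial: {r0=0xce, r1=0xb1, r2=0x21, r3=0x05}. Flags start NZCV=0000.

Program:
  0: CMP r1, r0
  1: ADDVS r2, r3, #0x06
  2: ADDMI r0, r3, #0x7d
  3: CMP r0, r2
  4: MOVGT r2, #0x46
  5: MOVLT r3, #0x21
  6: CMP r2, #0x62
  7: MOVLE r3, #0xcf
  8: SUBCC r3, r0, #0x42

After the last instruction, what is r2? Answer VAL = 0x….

0: ✓ CMP  NZCV=1000
1: · ADDVS
2: ✓ ADDMI  r0←0x82
3: ✓ CMP  NZCV=0011
4: · MOVGT
5: ✓ MOVLT  r3←0x21
6: ✓ CMP  NZCV=1000
7: ✓ MOVLE  r3←0xcf
8: ✓ SUBCC  r3←0x40

VAL = 0x21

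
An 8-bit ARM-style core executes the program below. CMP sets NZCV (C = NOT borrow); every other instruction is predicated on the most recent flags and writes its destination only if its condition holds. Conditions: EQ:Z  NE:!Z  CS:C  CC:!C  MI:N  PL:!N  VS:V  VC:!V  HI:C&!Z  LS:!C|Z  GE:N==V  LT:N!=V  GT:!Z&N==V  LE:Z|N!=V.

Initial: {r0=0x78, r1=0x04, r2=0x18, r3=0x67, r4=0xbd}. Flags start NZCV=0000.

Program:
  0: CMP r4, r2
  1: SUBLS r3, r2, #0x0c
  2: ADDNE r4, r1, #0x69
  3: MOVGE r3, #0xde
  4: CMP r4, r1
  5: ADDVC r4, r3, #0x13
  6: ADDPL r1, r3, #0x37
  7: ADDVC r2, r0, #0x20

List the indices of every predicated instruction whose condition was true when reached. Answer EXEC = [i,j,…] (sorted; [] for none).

EXEC = [2,5,6,7]

[0] flags=1010 → (cmp)
[1] flags=1010 LS?F → skip
[2] flags=1010 NE?T → r4=0x6d
[3] flags=1010 GE?F → skip
[4] flags=0010 → (cmp)
[5] flags=0010 VC?T → r4=0x7a
[6] flags=0010 PL?T → r1=0x9e
[7] flags=0010 VC?T → r2=0x98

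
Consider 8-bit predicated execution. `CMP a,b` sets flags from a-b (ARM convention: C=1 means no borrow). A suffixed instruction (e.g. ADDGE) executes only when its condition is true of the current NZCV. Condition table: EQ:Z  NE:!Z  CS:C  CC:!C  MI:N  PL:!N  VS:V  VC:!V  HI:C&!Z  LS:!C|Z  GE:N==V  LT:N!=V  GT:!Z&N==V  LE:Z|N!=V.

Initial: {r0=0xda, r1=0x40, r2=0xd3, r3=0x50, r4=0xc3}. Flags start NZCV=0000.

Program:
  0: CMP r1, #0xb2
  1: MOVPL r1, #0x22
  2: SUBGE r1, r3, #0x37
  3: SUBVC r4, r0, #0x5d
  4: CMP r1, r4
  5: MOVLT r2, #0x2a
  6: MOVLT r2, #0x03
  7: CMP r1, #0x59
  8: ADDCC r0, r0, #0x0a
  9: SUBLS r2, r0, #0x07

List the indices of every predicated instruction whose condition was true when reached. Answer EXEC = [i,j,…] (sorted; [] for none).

0: ✓ CMP  NZCV=1001
1: · MOVPL
2: ✓ SUBGE  r1←0x19
3: · SUBVC
4: ✓ CMP  NZCV=0000
5: · MOVLT
6: · MOVLT
7: ✓ CMP  NZCV=1000
8: ✓ ADDCC  r0←0xe4
9: ✓ SUBLS  r2←0xdd

EXEC = [2,8,9]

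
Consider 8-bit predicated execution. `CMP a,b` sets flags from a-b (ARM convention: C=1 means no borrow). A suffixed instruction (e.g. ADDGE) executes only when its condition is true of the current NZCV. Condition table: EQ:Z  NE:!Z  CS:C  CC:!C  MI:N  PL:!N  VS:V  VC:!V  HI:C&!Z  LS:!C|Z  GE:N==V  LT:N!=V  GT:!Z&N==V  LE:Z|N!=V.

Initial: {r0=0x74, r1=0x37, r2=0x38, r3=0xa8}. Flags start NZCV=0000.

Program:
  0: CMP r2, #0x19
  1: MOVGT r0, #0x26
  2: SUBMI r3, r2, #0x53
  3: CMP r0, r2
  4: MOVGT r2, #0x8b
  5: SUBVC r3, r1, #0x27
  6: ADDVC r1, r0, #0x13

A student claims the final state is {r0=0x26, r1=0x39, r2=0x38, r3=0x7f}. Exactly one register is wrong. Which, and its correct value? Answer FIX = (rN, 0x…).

0: ✓ CMP  NZCV=0010
1: ✓ MOVGT  r0←0x26
2: · SUBMI
3: ✓ CMP  NZCV=1000
4: · MOVGT
5: ✓ SUBVC  r3←0x10
6: ✓ ADDVC  r1←0x39

FIX = (r3, 0x10)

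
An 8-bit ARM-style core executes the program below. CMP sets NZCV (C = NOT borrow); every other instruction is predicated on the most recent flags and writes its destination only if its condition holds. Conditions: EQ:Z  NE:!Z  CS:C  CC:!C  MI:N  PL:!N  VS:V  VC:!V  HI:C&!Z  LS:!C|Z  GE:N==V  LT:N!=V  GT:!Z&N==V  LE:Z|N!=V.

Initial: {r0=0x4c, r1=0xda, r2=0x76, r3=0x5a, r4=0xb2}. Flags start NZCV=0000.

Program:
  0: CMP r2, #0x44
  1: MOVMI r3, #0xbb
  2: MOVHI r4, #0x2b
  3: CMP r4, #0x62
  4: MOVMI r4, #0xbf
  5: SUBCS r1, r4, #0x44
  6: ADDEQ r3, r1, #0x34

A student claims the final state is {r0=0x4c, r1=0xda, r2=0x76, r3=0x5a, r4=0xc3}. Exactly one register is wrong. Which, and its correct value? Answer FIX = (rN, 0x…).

FIX = (r4, 0xbf)

[0] flags=0010 → (cmp)
[1] flags=0010 MI?F → skip
[2] flags=0010 HI?T → r4=0x2b
[3] flags=1000 → (cmp)
[4] flags=1000 MI?T → r4=0xbf
[5] flags=1000 CS?F → skip
[6] flags=1000 EQ?F → skip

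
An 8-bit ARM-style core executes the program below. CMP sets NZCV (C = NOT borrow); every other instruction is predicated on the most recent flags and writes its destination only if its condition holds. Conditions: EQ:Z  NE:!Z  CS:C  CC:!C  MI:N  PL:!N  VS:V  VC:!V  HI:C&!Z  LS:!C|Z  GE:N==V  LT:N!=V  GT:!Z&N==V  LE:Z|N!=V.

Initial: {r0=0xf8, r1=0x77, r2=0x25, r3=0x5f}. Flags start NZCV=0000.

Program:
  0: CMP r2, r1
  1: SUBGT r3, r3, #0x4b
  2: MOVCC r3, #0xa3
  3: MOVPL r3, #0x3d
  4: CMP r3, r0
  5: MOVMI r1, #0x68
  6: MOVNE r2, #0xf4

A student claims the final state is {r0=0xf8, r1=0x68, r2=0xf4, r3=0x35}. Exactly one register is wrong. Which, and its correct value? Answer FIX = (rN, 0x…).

[0] flags=1000 → (cmp)
[1] flags=1000 GT?F → skip
[2] flags=1000 CC?T → r3=0xa3
[3] flags=1000 PL?F → skip
[4] flags=1000 → (cmp)
[5] flags=1000 MI?T → r1=0x68
[6] flags=1000 NE?T → r2=0xf4

FIX = (r3, 0xa3)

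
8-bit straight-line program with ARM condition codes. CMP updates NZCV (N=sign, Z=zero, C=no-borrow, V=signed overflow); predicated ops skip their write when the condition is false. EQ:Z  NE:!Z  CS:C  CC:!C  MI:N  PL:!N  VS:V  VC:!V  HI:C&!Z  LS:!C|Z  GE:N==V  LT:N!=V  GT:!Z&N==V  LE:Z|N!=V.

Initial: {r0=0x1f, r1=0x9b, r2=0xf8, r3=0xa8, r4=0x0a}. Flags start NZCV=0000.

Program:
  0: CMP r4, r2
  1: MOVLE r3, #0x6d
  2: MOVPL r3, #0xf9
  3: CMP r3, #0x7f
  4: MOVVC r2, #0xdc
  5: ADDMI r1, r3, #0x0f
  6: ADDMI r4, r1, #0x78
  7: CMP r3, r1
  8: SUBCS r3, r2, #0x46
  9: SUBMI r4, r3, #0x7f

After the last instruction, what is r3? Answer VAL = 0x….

[0] flags=0000 → (cmp)
[1] flags=0000 LE?F → skip
[2] flags=0000 PL?T → r3=0xf9
[3] flags=0011 → (cmp)
[4] flags=0011 VC?F → skip
[5] flags=0011 MI?F → skip
[6] flags=0011 MI?F → skip
[7] flags=0010 → (cmp)
[8] flags=0010 CS?T → r3=0xb2
[9] flags=0010 MI?F → skip

VAL = 0xb2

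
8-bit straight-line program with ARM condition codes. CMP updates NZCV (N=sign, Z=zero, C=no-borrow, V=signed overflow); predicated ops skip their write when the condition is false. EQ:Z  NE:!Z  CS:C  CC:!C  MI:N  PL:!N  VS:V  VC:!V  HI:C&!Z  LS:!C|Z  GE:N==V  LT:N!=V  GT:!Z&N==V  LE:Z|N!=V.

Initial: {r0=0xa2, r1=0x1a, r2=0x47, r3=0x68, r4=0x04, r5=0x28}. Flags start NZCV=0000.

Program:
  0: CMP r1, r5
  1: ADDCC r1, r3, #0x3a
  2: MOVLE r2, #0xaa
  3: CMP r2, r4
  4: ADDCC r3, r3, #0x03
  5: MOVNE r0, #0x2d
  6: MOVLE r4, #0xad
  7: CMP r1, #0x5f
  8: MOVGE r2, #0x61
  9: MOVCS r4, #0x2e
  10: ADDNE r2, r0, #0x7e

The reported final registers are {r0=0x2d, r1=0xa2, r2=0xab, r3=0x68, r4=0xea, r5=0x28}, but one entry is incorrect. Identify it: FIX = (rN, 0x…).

[0] flags=1000 → (cmp)
[1] flags=1000 CC?T → r1=0xa2
[2] flags=1000 LE?T → r2=0xaa
[3] flags=1010 → (cmp)
[4] flags=1010 CC?F → skip
[5] flags=1010 NE?T → r0=0x2d
[6] flags=1010 LE?T → r4=0xad
[7] flags=0011 → (cmp)
[8] flags=0011 GE?F → skip
[9] flags=0011 CS?T → r4=0x2e
[10] flags=0011 NE?T → r2=0xab

FIX = (r4, 0x2e)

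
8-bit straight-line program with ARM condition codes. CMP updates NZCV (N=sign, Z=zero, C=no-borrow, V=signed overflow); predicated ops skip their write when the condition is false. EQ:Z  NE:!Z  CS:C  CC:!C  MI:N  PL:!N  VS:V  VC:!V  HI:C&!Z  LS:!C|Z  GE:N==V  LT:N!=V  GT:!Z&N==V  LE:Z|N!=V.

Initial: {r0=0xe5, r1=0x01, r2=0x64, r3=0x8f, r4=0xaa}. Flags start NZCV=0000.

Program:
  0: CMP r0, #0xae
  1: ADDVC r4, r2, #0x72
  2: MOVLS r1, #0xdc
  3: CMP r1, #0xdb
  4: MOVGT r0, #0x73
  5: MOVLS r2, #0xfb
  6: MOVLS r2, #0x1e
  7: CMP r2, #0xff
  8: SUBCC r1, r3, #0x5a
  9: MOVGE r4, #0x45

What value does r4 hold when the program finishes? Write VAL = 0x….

[0] flags=0010 → (cmp)
[1] flags=0010 VC?T → r4=0xd6
[2] flags=0010 LS?F → skip
[3] flags=0000 → (cmp)
[4] flags=0000 GT?T → r0=0x73
[5] flags=0000 LS?T → r2=0xfb
[6] flags=0000 LS?T → r2=0x1e
[7] flags=0000 → (cmp)
[8] flags=0000 CC?T → r1=0x35
[9] flags=0000 GE?T → r4=0x45

VAL = 0x45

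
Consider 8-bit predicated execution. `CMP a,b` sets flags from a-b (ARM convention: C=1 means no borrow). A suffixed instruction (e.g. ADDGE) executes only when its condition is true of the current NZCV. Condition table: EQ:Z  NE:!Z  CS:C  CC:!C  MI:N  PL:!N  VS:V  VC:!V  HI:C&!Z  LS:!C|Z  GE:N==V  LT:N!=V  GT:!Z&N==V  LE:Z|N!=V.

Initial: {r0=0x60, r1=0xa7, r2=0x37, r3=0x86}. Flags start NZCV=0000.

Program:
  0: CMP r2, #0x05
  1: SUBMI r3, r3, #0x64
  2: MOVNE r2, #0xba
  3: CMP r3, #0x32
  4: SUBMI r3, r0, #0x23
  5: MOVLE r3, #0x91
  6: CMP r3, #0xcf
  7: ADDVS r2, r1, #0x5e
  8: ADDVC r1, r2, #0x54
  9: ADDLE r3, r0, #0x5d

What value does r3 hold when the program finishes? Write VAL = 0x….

0: ✓ CMP  NZCV=0010
1: · SUBMI
2: ✓ MOVNE  r2←0xba
3: ✓ CMP  NZCV=0011
4: · SUBMI
5: ✓ MOVLE  r3←0x91
6: ✓ CMP  NZCV=1000
7: · ADDVS
8: ✓ ADDVC  r1←0x0e
9: ✓ ADDLE  r3←0xbd

VAL = 0xbd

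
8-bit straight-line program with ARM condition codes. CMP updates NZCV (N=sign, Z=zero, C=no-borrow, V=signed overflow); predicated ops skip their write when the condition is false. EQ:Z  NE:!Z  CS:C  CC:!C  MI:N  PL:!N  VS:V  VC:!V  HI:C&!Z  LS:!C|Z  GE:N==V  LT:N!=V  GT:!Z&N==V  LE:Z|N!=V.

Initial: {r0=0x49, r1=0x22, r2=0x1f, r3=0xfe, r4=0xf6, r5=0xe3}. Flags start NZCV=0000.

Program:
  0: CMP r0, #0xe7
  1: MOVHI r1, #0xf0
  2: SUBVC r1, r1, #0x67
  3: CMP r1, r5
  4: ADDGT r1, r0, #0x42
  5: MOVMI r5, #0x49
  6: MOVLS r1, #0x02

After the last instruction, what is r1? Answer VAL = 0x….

VAL = 0x02

0: ✓ CMP  NZCV=0000
1: · MOVHI
2: ✓ SUBVC  r1←0xbb
3: ✓ CMP  NZCV=1000
4: · ADDGT
5: ✓ MOVMI  r5←0x49
6: ✓ MOVLS  r1←0x02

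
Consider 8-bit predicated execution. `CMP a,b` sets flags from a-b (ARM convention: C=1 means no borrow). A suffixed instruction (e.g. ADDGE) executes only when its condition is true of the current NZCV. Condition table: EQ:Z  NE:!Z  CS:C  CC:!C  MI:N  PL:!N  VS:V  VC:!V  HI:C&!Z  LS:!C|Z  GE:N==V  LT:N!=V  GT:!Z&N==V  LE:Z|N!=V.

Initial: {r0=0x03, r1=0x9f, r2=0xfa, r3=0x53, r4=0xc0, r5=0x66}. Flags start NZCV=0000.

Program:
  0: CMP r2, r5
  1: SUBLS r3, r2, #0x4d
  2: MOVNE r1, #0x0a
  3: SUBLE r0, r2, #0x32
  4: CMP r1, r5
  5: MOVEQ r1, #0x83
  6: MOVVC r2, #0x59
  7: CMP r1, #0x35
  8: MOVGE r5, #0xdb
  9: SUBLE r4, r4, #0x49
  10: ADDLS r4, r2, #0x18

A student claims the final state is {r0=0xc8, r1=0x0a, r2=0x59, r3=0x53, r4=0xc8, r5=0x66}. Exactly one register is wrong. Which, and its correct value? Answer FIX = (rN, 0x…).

FIX = (r4, 0x71)

[0] flags=1010 → (cmp)
[1] flags=1010 LS?F → skip
[2] flags=1010 NE?T → r1=0x0a
[3] flags=1010 LE?T → r0=0xc8
[4] flags=1000 → (cmp)
[5] flags=1000 EQ?F → skip
[6] flags=1000 VC?T → r2=0x59
[7] flags=1000 → (cmp)
[8] flags=1000 GE?F → skip
[9] flags=1000 LE?T → r4=0x77
[10] flags=1000 LS?T → r4=0x71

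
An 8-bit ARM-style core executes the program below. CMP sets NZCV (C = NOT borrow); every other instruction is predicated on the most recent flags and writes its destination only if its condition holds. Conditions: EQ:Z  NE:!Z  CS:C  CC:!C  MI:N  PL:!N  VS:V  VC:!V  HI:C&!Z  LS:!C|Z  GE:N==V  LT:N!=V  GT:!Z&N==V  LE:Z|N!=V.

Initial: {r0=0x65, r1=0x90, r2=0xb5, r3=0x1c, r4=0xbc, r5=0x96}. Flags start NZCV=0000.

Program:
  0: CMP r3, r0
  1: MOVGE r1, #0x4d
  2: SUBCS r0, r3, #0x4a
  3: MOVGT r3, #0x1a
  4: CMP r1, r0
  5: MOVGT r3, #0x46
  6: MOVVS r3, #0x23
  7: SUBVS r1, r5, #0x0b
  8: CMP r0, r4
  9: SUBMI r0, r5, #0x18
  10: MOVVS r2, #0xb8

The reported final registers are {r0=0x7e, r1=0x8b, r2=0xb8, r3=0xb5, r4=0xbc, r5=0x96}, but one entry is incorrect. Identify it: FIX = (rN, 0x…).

FIX = (r3, 0x23)

0: ✓ CMP  NZCV=1000
1: · MOVGE
2: · SUBCS
3: · MOVGT
4: ✓ CMP  NZCV=0011
5: · MOVGT
6: ✓ MOVVS  r3←0x23
7: ✓ SUBVS  r1←0x8b
8: ✓ CMP  NZCV=1001
9: ✓ SUBMI  r0←0x7e
10: ✓ MOVVS  r2←0xb8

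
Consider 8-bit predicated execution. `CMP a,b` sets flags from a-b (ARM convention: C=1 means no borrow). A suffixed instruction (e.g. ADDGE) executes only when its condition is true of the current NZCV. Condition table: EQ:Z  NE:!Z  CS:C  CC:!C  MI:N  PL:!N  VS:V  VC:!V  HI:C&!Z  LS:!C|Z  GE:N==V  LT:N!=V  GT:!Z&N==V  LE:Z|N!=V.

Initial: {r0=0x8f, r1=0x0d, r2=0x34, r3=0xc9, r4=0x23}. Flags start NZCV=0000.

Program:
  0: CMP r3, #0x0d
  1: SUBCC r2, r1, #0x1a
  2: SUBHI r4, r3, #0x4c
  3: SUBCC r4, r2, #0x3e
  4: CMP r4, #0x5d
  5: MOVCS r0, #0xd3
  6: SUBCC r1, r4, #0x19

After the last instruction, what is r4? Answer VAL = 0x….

[0] flags=1010 → (cmp)
[1] flags=1010 CC?F → skip
[2] flags=1010 HI?T → r4=0x7d
[3] flags=1010 CC?F → skip
[4] flags=0010 → (cmp)
[5] flags=0010 CS?T → r0=0xd3
[6] flags=0010 CC?F → skip

VAL = 0x7d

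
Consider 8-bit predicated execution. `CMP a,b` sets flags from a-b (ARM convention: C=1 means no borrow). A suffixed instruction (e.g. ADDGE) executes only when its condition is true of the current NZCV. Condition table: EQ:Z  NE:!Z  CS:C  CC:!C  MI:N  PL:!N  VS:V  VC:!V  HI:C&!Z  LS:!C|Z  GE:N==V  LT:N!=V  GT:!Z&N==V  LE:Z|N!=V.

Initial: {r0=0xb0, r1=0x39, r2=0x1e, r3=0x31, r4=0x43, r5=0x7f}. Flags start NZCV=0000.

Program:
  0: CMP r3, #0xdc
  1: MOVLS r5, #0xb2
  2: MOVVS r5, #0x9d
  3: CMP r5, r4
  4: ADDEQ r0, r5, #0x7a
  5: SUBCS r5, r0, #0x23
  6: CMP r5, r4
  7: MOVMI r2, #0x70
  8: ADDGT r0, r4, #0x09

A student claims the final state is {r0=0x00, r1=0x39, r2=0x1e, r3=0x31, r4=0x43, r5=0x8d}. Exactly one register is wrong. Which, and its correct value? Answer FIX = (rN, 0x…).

FIX = (r0, 0xb0)

0: ✓ CMP  NZCV=0000
1: ✓ MOVLS  r5←0xb2
2: · MOVVS
3: ✓ CMP  NZCV=0011
4: · ADDEQ
5: ✓ SUBCS  r5←0x8d
6: ✓ CMP  NZCV=0011
7: · MOVMI
8: · ADDGT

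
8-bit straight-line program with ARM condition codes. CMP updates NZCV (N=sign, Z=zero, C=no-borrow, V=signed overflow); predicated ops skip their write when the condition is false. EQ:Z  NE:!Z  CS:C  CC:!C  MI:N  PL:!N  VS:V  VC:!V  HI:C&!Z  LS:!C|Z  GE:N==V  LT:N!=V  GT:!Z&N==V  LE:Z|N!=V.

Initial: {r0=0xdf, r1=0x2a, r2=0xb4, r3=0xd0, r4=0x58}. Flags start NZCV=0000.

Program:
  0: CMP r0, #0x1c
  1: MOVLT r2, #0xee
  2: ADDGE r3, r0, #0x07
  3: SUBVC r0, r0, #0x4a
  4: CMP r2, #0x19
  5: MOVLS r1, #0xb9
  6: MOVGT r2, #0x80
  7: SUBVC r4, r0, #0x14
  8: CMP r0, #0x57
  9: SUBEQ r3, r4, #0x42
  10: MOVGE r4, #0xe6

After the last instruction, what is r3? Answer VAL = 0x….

0: ✓ CMP  NZCV=1010
1: ✓ MOVLT  r2←0xee
2: · ADDGE
3: ✓ SUBVC  r0←0x95
4: ✓ CMP  NZCV=1010
5: · MOVLS
6: · MOVGT
7: ✓ SUBVC  r4←0x81
8: ✓ CMP  NZCV=0011
9: · SUBEQ
10: · MOVGE

VAL = 0xd0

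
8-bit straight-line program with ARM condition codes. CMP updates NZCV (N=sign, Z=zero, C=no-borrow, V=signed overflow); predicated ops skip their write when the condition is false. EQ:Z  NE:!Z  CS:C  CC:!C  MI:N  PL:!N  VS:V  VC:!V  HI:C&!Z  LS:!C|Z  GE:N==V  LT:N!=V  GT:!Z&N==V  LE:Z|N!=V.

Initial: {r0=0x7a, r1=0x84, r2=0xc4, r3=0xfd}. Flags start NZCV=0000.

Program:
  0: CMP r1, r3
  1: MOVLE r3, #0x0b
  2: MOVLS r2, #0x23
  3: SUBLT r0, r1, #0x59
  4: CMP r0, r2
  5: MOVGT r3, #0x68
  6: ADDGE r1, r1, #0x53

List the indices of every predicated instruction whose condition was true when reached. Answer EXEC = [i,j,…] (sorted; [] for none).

0: ✓ CMP  NZCV=1000
1: ✓ MOVLE  r3←0x0b
2: ✓ MOVLS  r2←0x23
3: ✓ SUBLT  r0←0x2b
4: ✓ CMP  NZCV=0010
5: ✓ MOVGT  r3←0x68
6: ✓ ADDGE  r1←0xd7

EXEC = [1,2,3,5,6]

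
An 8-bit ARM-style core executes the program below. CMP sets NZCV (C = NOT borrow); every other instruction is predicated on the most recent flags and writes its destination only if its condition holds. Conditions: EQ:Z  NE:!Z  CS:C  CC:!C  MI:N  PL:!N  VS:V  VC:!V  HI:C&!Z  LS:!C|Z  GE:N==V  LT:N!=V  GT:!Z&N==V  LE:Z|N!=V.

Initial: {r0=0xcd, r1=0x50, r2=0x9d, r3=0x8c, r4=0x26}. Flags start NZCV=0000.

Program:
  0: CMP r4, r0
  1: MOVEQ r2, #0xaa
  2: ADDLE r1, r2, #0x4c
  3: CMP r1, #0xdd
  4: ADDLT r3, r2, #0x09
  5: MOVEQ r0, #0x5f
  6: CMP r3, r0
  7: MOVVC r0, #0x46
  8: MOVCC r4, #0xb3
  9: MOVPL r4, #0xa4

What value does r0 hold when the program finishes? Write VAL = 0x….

[0] flags=0000 → (cmp)
[1] flags=0000 EQ?F → skip
[2] flags=0000 LE?F → skip
[3] flags=0000 → (cmp)
[4] flags=0000 LT?F → skip
[5] flags=0000 EQ?F → skip
[6] flags=1000 → (cmp)
[7] flags=1000 VC?T → r0=0x46
[8] flags=1000 CC?T → r4=0xb3
[9] flags=1000 PL?F → skip

VAL = 0x46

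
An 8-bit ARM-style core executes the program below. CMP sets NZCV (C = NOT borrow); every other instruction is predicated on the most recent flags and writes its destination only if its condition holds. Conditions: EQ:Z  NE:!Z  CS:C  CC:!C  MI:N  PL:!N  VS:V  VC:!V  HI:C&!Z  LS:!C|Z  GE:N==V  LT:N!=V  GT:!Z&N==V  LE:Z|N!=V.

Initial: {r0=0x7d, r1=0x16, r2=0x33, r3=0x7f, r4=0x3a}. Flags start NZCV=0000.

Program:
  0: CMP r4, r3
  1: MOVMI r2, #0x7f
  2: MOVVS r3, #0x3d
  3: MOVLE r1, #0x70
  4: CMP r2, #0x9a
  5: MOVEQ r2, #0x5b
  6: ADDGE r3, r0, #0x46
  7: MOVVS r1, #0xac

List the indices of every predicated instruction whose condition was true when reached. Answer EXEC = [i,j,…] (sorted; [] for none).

[0] flags=1000 → (cmp)
[1] flags=1000 MI?T → r2=0x7f
[2] flags=1000 VS?F → skip
[3] flags=1000 LE?T → r1=0x70
[4] flags=1001 → (cmp)
[5] flags=1001 EQ?F → skip
[6] flags=1001 GE?T → r3=0xc3
[7] flags=1001 VS?T → r1=0xac

EXEC = [1,3,6,7]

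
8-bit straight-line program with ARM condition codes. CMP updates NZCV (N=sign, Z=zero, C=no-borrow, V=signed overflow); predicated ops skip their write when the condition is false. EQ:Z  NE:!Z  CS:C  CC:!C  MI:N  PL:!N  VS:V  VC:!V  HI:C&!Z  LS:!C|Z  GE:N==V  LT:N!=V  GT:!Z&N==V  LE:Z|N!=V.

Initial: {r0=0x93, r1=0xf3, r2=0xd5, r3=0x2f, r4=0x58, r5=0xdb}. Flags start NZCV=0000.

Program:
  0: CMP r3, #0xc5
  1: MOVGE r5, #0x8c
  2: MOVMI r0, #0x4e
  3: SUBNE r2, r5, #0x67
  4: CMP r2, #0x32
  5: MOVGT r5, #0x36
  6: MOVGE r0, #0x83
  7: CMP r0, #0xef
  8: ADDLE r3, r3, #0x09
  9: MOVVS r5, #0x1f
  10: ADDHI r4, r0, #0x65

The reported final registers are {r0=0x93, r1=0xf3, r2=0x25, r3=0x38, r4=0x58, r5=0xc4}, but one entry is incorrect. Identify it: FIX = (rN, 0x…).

FIX = (r5, 0x8c)

0: ✓ CMP  NZCV=0000
1: ✓ MOVGE  r5←0x8c
2: · MOVMI
3: ✓ SUBNE  r2←0x25
4: ✓ CMP  NZCV=1000
5: · MOVGT
6: · MOVGE
7: ✓ CMP  NZCV=1000
8: ✓ ADDLE  r3←0x38
9: · MOVVS
10: · ADDHI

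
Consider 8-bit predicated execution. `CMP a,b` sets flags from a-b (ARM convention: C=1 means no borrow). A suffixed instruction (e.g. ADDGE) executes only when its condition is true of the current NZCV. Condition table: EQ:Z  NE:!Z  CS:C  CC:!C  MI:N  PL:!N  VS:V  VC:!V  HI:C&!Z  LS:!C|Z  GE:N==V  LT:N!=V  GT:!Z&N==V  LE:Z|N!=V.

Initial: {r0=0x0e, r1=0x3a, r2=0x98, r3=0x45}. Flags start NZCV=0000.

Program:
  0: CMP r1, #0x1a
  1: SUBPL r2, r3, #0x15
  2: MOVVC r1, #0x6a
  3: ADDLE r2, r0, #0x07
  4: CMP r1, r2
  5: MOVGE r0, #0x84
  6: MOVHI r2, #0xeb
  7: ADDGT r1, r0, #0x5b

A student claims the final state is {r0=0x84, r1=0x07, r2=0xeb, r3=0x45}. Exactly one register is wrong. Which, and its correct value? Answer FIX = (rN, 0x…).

FIX = (r1, 0xdf)

0: ✓ CMP  NZCV=0010
1: ✓ SUBPL  r2←0x30
2: ✓ MOVVC  r1←0x6a
3: · ADDLE
4: ✓ CMP  NZCV=0010
5: ✓ MOVGE  r0←0x84
6: ✓ MOVHI  r2←0xeb
7: ✓ ADDGT  r1←0xdf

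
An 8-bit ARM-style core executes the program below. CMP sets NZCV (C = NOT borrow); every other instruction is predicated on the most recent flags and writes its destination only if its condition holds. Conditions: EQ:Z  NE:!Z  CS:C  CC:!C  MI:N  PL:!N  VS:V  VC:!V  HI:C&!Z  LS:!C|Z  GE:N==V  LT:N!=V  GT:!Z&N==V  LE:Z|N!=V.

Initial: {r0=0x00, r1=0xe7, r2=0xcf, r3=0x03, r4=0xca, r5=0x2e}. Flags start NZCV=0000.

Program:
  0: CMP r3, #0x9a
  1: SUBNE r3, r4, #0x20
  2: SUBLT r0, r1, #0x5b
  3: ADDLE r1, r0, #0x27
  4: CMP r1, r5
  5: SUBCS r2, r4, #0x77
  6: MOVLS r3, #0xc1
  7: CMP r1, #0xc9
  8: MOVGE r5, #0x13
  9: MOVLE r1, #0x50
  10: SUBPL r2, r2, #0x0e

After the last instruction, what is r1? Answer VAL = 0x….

0: ✓ CMP  NZCV=0000
1: ✓ SUBNE  r3←0xaa
2: · SUBLT
3: · ADDLE
4: ✓ CMP  NZCV=1010
5: ✓ SUBCS  r2←0x53
6: · MOVLS
7: ✓ CMP  NZCV=0010
8: ✓ MOVGE  r5←0x13
9: · MOVLE
10: ✓ SUBPL  r2←0x45

VAL = 0xe7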